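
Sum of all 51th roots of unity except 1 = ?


With w = e^(2*pi*i/51), all 51 of the 51th roots of unity w^0 = 1, w, ..., w^(50) sum to 0: 1 + w + ... + w^(50) = (1 - w^51)/(1 - w) = 0 since w^51 = 1, w ≠ 1.
Removing the root 1: w + w^2 + ... + w^(50) = 0 - 1 = -1

Sum = -1


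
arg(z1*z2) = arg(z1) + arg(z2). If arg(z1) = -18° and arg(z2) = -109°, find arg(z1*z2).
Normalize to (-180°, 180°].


arg(z1*z2) = -18° - 109° = -127°
Normalized to (-180°, 180°]: -127°

-127°


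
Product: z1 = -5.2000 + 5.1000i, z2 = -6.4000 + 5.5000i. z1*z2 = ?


Real = -5.2*(-6.4) - 5.1*5.5 = 33.28 - 28.05 = 5.23
Imag = -5.2*5.5 - (6.4)*5.1 = -28.6 - (32.64) = -61.24

5.2300 - 61.2400i


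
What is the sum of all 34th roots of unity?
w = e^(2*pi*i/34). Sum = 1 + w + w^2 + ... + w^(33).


The sum of all 34th roots of unity is 0.
Geometric series: (1 - w^34)/(1 - w) = (1-1)/(1-w) = 0 since w^34 = 1, w ≠ 1.
Alternatively: coefficient of z^33 in z^34 - 1 is 0.

0


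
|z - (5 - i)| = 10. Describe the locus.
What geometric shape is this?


|z - z0| = r is a circle with center z0 and radius r.
Center = (5, -1), radius = 10

Circle with center (5, -1) and radius 10


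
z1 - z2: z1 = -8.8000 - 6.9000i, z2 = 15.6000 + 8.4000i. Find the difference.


Real: -8.8 - 15.6 = -24.4
Imag: -6.9 - 8.4 = -15.3

-24.4000 - 15.3000i


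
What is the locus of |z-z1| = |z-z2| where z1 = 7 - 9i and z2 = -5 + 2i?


Equal distances means the locus is the perpendicular bisector of z1 and z2.
Midpoint = ((7+(-5))/2, (-9+2)/2) = (1.0000, -3.5000)

Perpendicular bisector through (1.0000, -3.5000)


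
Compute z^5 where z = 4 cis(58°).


r^5 = 4^5 = 1024
n*theta = 5*58° = 290° = 290° (mod 360)
a = 1024*cos(290°) = 350.2286
b = 1024*sin(290°) = -962.2452

1024 cis(290°) = 350.2286 - 962.2452i


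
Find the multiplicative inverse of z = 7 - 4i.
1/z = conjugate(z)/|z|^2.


|z|^2 = 49+16 = 65
1/z = (7 + 4i)/65

1/z = 0.1077 + 0.0615i


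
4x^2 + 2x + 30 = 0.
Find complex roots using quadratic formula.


disc = 2^2 - 4*4*30 = 4 - 480 = -476
sqrt(|disc|) = sqrt(476) = 21.8174
Real part = -2/(2*4) = -0.2500
Imag part = 21.8174/(2*4) = 2.7272

-0.2500 ± 2.7272i


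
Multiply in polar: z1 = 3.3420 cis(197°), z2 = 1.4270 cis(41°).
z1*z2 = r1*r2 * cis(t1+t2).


r = 3.3420 * 1.4270 = 4.7690
theta = 197° + 41° = 238° = 238° (mod 360)

4.7690 cis(238°)


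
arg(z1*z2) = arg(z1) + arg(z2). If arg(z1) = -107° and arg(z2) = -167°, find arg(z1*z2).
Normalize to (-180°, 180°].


arg(z1*z2) = -107° - 167° = -274°
Normalized to (-180°, 180°]: 86°

86°


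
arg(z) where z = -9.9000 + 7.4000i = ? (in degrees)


Re = -9.9, Im = 7.4
arg = atan2(7.4, -9.9) = 143.2228 degrees

arg(z) = 143.2228 degrees


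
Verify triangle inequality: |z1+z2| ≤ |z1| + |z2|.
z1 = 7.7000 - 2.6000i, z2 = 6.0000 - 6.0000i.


|z1| = sqrt(7.7^2 + (-2.6)^2) = sqrt(66.05) = 8.1271
|z2| = sqrt(6^2 + (-6)^2) = sqrt(72) = 8.4853
z1+z2 = 13.7000 - 8.6000i
|z1+z2| = sqrt(261.65) = 16.1756
|z1|+|z2| = 8.1271 + 8.4853 = 16.6124

|z1+z2| = 16.1756 ≤ |z1|+|z2| = 16.6124 (verified)


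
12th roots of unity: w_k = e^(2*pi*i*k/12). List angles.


The 12th roots of unity are cis(360k/12°) for k=0..11
Angle step = 360/12 = 30°
Primitive root: cis(30°)
Primitive root = 0.8660 + 0.5000i

12 roots at angles: 0°, 30°, 60°, 90°, 120°, 150°, 180°, 210°, 240°, 270°, 300°, 330°


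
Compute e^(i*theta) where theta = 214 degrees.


cos(214°) = -0.8290
sin(214°) = -0.5592

e^(i*214°) = -0.8290 - 0.5592i


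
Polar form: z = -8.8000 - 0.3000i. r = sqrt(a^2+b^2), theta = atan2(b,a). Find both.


r = sqrt(77.44+0.09) = sqrt(77.53) = 8.8051
theta = atan2(-0.3, -8.8) = -178.0475 degrees

r = 8.8051, theta = -178.0475 degrees


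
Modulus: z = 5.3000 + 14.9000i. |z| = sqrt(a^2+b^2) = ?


|z| = sqrt(5.3^2 + 14.9^2) = sqrt(28.09 + 222.01) = sqrt(250.1) = 15.8146

|z| = 15.8146


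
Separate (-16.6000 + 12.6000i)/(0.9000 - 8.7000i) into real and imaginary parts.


Multiply by conjugate: (-16.6000 + 12.6000i)(0.9000 + 8.7000i) / (0.9^2 + (-8.7)^2)
Numerator real = -16.6*0.9 + 12.6*(-8.7) = -124.56
Numerator imag = 12.6*0.9 - (-16.6)*(-8.7) = -133.08
Denominator = 76.5
Re(z) = -124.56/76.5 = -1.6282
Im(z) = -133.08/76.5 = -1.7396

Re(z) = -1.6282, Im(z) = -1.7396


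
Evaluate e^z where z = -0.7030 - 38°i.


e^-0.7030 = 0.4951
cos(-38°) = 0.788
sin(-38°) = -0.6157
Real = 0.4951*0.788 = 0.3901
Imag = 0.4951*(-0.6157) = -0.3048

0.3901 - 0.3048i


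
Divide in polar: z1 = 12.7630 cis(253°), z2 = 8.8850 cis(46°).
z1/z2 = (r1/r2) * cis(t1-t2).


r = 12.7630 / 8.8850 = 1.4365
theta = 253° - 46° = 207° = 207° (mod 360)

1.4365 cis(207°)


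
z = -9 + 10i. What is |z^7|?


|z| = sqrt(81+100) = sqrt(181) = 13.4536
|z^7| = |z|^7 = (sqrt(181))^7 = 181^3 * sqrt(181) = 5929741*sqrt(181)

|z^7| = 5929741*sqrt(181) ≈ 79776506.1105


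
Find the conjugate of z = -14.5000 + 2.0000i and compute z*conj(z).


z_bar = -14.5000 - 2.0000i
z*z_bar = (-14.5)^2 + 2^2 = 210.25 + 4 = 214.25

z_bar = -14.5000 - 2.0000i, z*z_bar = 214.25


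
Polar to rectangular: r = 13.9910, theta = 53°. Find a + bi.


a = 13.9910*cos(53°) = 13.9910*0.601815 = 8.4200
b = 13.9910*sin(53°) = 13.9910*0.798636 = 11.1737

8.4200 + 11.1737i


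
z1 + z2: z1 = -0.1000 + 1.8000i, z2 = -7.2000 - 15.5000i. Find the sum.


Real: -0.1 - 7.2 = -7.3
Imag: 1.8 - 15.5 = -13.7

-7.3000 - 13.7000i


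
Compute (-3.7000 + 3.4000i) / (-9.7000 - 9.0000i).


Conjugate of z2 = -9.7000 + 9.0000i
Numerator: (-3.7000 + 3.4000i)(-9.7000 + 9.0000i) = 5.2900 - 66.2800i
Denominator: (-9.7)^2 + (-9)^2 = 175.09
Result = (5.2900 - 66.2800i)/175.09

0.0302 - 0.3785i


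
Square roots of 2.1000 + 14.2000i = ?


|z| = sqrt(4.41+201.64) = 14.3544
sqrt((|z|+a)/2) = sqrt((14.3544+2.1)/2) = sqrt(8.2272) = 2.8683
sqrt((|z|-a)/2) = sqrt((14.3544-2.1)/2) = sqrt(6.1272) = 2.4753

±(2.8683 + 2.4753i) i.e. 2.8683 + 2.4753i and -2.8683 - 2.4753i


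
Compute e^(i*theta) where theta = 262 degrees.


cos(262°) = -0.1392
sin(262°) = -0.9903

e^(i*262°) = -0.1392 - 0.9903i


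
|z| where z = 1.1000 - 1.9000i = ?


|z| = sqrt(1.1^2 + (-1.9)^2) = sqrt(1.21 + 3.61) = sqrt(4.82) = 2.1954

|z| = 2.1954


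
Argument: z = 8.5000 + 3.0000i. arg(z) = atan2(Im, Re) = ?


Re = 8.5, Im = 3
arg = atan2(3, 8.5) = 19.4400 degrees

arg(z) = 19.4400 degrees


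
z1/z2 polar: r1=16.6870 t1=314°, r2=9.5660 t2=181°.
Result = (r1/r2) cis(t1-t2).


r = 16.6870 / 9.5660 = 1.7444
theta = 314° - 181° = 133° = 133° (mod 360)

1.7444 cis(133°)


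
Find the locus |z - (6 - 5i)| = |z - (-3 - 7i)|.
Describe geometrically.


Equal distances means the locus is the perpendicular bisector of z1 and z2.
Midpoint = ((6+(-3))/2, (-5+(-7))/2) = (1.5000, -6.0000)

Perpendicular bisector through (1.5000, -6.0000)


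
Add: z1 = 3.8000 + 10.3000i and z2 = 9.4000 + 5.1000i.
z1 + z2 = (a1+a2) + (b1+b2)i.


Real: 3.8 + 9.4 = 13.2
Imag: 10.3 + 5.1 = 15.4

13.2000 + 15.4000i


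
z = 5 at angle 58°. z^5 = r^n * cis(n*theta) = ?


r^5 = 5^5 = 3125
n*theta = 5*58° = 290° = 290° (mod 360)
a = 3125*cos(290°) = 1068.8129
b = 3125*sin(290°) = -2936.5394

3125 cis(290°) = 1068.8129 - 2936.5394i


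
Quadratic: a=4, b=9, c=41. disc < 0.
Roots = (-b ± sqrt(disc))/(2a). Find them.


disc = 9^2 - 4*4*41 = 81 - 656 = -575
sqrt(|disc|) = sqrt(575) = 23.9792
Real part = -9/(2*4) = -1.1250
Imag part = 23.9792/(2*4) = 2.9974

-1.1250 ± 2.9974i


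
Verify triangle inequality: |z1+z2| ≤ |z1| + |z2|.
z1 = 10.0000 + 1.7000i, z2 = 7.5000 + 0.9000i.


|z1| = sqrt(10^2 + 1.7^2) = sqrt(102.89) = 10.1435
|z2| = sqrt(7.5^2 + 0.9^2) = sqrt(57.06) = 7.5538
z1+z2 = 17.5000 + 2.6000i
|z1+z2| = sqrt(313.01) = 17.6921
|z1|+|z2| = 10.1435 + 7.5538 = 17.6973

|z1+z2| = 17.6921 ≤ |z1|+|z2| = 17.6973 (verified)


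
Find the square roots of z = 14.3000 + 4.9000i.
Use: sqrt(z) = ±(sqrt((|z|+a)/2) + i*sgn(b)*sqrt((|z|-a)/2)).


|z| = sqrt(204.49+24.01) = 15.1162
sqrt((|z|+a)/2) = sqrt((15.1162+14.3)/2) = sqrt(14.7081) = 3.8351
sqrt((|z|-a)/2) = sqrt((15.1162-14.3)/2) = sqrt(0.4081) = 0.6388

±(3.8351 + 0.6388i) i.e. 3.8351 + 0.6388i and -3.8351 - 0.6388i


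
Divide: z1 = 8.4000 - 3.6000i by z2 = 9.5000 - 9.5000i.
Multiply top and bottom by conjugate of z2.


Conjugate of z2 = 9.5000 + 9.5000i
Numerator: (8.4000 - 3.6000i)(9.5000 + 9.5000i) = 114.0000 + 45.6000i
Denominator: 9.5^2 + (-9.5)^2 = 180.5
Result = (114.0000 + 45.6000i)/180.5

0.6316 + 0.2526i


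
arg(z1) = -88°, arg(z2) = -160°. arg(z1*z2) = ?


arg(z1*z2) = -88° - 160° = -248°
Normalized to (-180°, 180°]: 112°

112°


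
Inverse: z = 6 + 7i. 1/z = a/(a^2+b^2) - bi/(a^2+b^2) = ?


|z|^2 = 36+49 = 85
1/z = (6 - 7i)/85

1/z = 0.0706 - 0.0824i


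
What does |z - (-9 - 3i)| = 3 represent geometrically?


|z - z0| = r is a circle with center z0 and radius r.
Center = (-9, -3), radius = 3

Circle with center (-9, -3) and radius 3


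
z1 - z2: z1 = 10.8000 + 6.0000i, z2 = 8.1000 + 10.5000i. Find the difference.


Real: 10.8 - 8.1 = 2.7
Imag: 6 - 10.5 = -4.5

2.7000 - 4.5000i


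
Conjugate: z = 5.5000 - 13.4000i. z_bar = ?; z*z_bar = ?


z_bar = 5.5000 + 13.4000i
z*z_bar = 5.5^2 + (-13.4)^2 = 30.25 + 179.56 = 209.81

z_bar = 5.5000 + 13.4000i, z*z_bar = 209.81


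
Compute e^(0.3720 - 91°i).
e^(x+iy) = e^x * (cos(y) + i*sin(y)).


e^0.3720 = 1.4506
cos(-91°) = -0.01745
sin(-91°) = -0.99985
Real = 1.4506*(-0.01745) = -0.0253
Imag = 1.4506*(-0.99985) = -1.4504

-0.0253 - 1.4504i


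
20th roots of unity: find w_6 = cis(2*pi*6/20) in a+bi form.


Angle = 360*6/20 = 108°
a = cos(108°) = -0.3090
b = sin(108°) = 0.9511

-0.3090 + 0.9511i


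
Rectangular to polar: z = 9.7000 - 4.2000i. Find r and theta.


r = sqrt(94.09+17.64) = sqrt(111.73) = 10.5702
theta = atan2(-4.2, 9.7) = -23.4121 degrees

r = 10.5702, theta = -23.4121 degrees


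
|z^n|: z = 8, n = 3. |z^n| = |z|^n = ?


|z| = sqrt(64+0) = sqrt(64) = 8
|z^3| = |z|^3 = 8^3 = 512

|z^3| = 512


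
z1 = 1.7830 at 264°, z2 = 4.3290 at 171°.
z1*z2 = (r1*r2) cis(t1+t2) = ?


r = 1.7830 * 4.3290 = 7.7186
theta = 264° + 171° = 435° = 75° (mod 360)

7.7186 cis(75°)


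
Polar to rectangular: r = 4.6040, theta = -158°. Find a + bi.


a = 4.6040*cos(-158°) = 4.6040*(-0.9272) = -4.2688
b = 4.6040*sin(-158°) = 4.6040*(-0.3746) = -1.7247

-4.2688 - 1.7247i


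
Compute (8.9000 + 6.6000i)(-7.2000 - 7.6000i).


Real = 8.9*(-7.2) - 6.6*(-7.6) = -64.08 - (-50.16) = -13.92
Imag = 8.9*(-7.6) - (7.2)*6.6 = -67.64 - (47.52) = -115.16

-13.9200 - 115.1600i


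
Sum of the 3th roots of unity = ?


The sum of all 3th roots of unity is 0.
Geometric series: (1 - w^3)/(1 - w) = (1-1)/(1-w) = 0 since w^3 = 1, w ≠ 1.
Alternatively: coefficient of z^2 in z^3 - 1 is 0.

0


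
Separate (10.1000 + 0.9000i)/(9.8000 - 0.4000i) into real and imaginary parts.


Multiply by conjugate: (10.1000 + 0.9000i)(9.8000 + 0.4000i) / (9.8^2 + (-0.4)^2)
Numerator real = 10.1*9.8 + 0.9*(-0.4) = 98.62
Numerator imag = 0.9*9.8 - 10.1*(-0.4) = 12.86
Denominator = 96.2
Re(z) = 98.62/96.2 = 1.0252
Im(z) = 12.86/96.2 = 0.1337

Re(z) = 1.0252, Im(z) = 0.1337


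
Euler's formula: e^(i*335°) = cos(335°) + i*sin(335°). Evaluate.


cos(335°) = 0.9063
sin(335°) = -0.4226

e^(i*335°) = 0.9063 - 0.4226i


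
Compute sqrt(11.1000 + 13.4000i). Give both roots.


|z| = sqrt(123.21+179.56) = 17.4003
sqrt((|z|+a)/2) = sqrt((17.4003+11.1)/2) = sqrt(14.2501) = 3.7749
sqrt((|z|-a)/2) = sqrt((17.4003-11.1)/2) = sqrt(3.1501) = 1.7749

±(3.7749 + 1.7749i) i.e. 3.7749 + 1.7749i and -3.7749 - 1.7749i


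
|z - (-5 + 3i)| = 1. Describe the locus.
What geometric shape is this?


|z - z0| = r is a circle with center z0 and radius r.
Center = (-5, 3), radius = 1

Circle with center (-5, 3) and radius 1


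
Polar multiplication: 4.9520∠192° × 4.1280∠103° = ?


r = 4.9520 * 4.1280 = 20.4419
theta = 192° + 103° = 295° = 295° (mod 360)

20.4419 cis(295°)


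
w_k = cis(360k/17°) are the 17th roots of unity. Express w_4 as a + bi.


Angle = 360*4/17 = 84.7059°
a = cos(84.7059°) = 0.0923
b = sin(84.7059°) = 0.9957

0.0923 + 0.9957i


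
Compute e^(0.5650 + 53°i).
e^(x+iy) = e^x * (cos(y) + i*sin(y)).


e^0.5650 = 1.75945
cos(53°) = 0.60182
sin(53°) = 0.79864
Real = 1.75945*0.60182 = 1.0589
Imag = 1.75945*0.79864 = 1.4052

1.0589 + 1.4052i


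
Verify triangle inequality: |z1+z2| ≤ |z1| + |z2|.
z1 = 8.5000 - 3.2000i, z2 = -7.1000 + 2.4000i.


|z1| = sqrt(8.5^2 + (-3.2)^2) = sqrt(82.49) = 9.0824
|z2| = sqrt((-7.1)^2 + 2.4^2) = sqrt(56.17) = 7.4947
z1+z2 = 1.4000 - 0.8000i
|z1+z2| = sqrt(2.6) = 1.6125
|z1|+|z2| = 9.0824 + 7.4947 = 16.5771

|z1+z2| = 1.6125 ≤ |z1|+|z2| = 16.5771 (verified)


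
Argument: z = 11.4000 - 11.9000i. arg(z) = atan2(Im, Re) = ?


Re = 11.4, Im = -11.9
arg = atan2(-11.9, 11.4) = -46.2293 degrees

arg(z) = -46.2293 degrees


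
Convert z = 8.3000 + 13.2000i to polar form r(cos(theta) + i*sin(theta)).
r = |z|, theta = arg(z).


r = sqrt(68.89+174.24) = sqrt(243.13) = 15.5926
theta = atan2(13.2, 8.3) = 57.8388 degrees

r = 15.5926, theta = 57.8388 degrees


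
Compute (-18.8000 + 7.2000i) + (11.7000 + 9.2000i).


Real: -18.8 + 11.7 = -7.1
Imag: 7.2 + 9.2 = 16.4

-7.1000 + 16.4000i


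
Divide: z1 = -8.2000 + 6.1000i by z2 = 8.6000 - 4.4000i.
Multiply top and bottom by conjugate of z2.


Conjugate of z2 = 8.6000 + 4.4000i
Numerator: (-8.2000 + 6.1000i)(8.6000 + 4.4000i) = -97.3600 + 16.3800i
Denominator: 8.6^2 + (-4.4)^2 = 93.32
Result = (-97.3600 + 16.3800i)/93.32

-1.0433 + 0.1755i


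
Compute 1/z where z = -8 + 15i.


|z|^2 = 64+225 = 289
1/z = (-8 - 15i)/289

1/z = -0.0277 - 0.0519i


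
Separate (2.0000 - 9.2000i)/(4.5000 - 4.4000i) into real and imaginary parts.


Multiply by conjugate: (2.0000 - 9.2000i)(4.5000 + 4.4000i) / (4.5^2 + (-4.4)^2)
Numerator real = 2*4.5 - (9.2)*(-4.4) = 49.48
Numerator imag = -9.2*4.5 - 2*(-4.4) = -32.6
Denominator = 39.61
Re(z) = 49.48/39.61 = 1.2492
Im(z) = -32.6/39.61 = -0.8230

Re(z) = 1.2492, Im(z) = -0.8230


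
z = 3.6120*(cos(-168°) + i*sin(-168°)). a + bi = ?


a = 3.6120*cos(-168°) = 3.6120*(-0.97815) = -3.5331
b = 3.6120*sin(-168°) = 3.6120*(-0.20791) = -0.7510

-3.5331 - 0.7510i


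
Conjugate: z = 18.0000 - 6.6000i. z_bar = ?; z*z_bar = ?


z_bar = 18.0000 + 6.6000i
z*z_bar = 18^2 + (-6.6)^2 = 324 + 43.56 = 367.56

z_bar = 18.0000 + 6.6000i, z*z_bar = 367.56


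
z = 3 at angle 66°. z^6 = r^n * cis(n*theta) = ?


r^6 = 3^6 = 729
n*theta = 6*66° = 396° = 36° (mod 360)
a = 729*cos(36°) = 589.7734
b = 729*sin(36°) = 428.4954

729 cis(36°) = 589.7734 + 428.4954i


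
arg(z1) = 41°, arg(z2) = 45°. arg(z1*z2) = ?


arg(z1*z2) = 41° + 45° = 86°
Normalized to (-180°, 180°]: 86°

86°


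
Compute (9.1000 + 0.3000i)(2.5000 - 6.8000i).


Real = 9.1*2.5 - 0.3*(-6.8) = 22.75 - (-2.04) = 24.79
Imag = 9.1*(-6.8) + 2.5*0.3 = -61.88 + 0.75 = -61.13

24.7900 - 61.1300i


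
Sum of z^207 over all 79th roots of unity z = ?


The roots are w_k = w^k with w = e^(2*pi*i/79), and (w^k)^207 = (w^207)^k.
So S = 1 + u + u^2 + ... + u^(78) with u = w^207.
207 = 2*79 + 49, so 207 is not a multiple of 79: u = (w^79)^2 * w^49 = w^49 ≠ 1 (w is a primitive 79th root), while u^79 = (w^79)^207 = 1.
Geometric series: S = (1 - u^79)/(1 - u) = (1 - 1)/(1 - u) = 0

S = 0


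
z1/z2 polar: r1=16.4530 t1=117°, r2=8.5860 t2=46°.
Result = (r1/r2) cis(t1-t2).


r = 16.4530 / 8.5860 = 1.9163
theta = 117° - 46° = 71° = 71° (mod 360)

1.9163 cis(71°)


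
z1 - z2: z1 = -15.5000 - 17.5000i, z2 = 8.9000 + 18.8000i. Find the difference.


Real: -15.5 - 8.9 = -24.4
Imag: -17.5 - 18.8 = -36.3

-24.4000 - 36.3000i


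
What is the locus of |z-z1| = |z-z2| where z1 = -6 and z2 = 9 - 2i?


Equal distances means the locus is the perpendicular bisector of z1 and z2.
Midpoint = ((-6+9)/2, (0+(-2))/2) = (1.5000, -1.0000)

Perpendicular bisector through (1.5000, -1.0000)


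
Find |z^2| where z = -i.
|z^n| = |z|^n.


|z| = sqrt(0+1) = sqrt(1) = 1
|z^2| = |z|^2 = 1^2 = 1

|z^2| = 1


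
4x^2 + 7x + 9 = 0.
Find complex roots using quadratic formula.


disc = 7^2 - 4*4*9 = 49 - 144 = -95
sqrt(|disc|) = sqrt(95) = 9.7468
Real part = -7/(2*4) = -0.8750
Imag part = 9.7468/(2*4) = 1.2183

-0.8750 ± 1.2183i


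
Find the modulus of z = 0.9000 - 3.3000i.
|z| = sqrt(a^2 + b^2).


|z| = sqrt(0.9^2 + (-3.3)^2) = sqrt(0.81 + 10.89) = sqrt(11.7) = 3.4205

|z| = 3.4205


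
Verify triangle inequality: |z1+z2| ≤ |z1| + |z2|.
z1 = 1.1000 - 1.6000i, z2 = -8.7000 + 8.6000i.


|z1| = sqrt(1.1^2 + (-1.6)^2) = sqrt(3.77) = 1.9416
|z2| = sqrt((-8.7)^2 + 8.6^2) = sqrt(149.65) = 12.2332
z1+z2 = -7.6000 + 7.0000i
|z1+z2| = sqrt(106.76) = 10.3325
|z1|+|z2| = 1.9416 + 12.2332 = 14.1748

|z1+z2| = 10.3325 ≤ |z1|+|z2| = 14.1748 (verified)


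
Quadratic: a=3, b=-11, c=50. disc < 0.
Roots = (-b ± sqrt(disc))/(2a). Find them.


disc = (-11)^2 - 4*3*50 = 121 - 600 = -479
sqrt(|disc|) = sqrt(479) = 21.8861
Real part = 11/(2*3) = 1.8333
Imag part = 21.8861/(2*3) = 3.6477

1.8333 ± 3.6477i


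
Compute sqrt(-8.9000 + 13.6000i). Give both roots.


|z| = sqrt(79.21+184.96) = 16.2533
sqrt((|z|+a)/2) = sqrt((16.2533+(-8.9))/2) = sqrt(3.6767) = 1.9175
sqrt((|z|-a)/2) = sqrt((16.2533-(-8.9))/2) = sqrt(12.5767) = 3.5464

±(1.9175 + 3.5464i) i.e. 1.9175 + 3.5464i and -1.9175 - 3.5464i


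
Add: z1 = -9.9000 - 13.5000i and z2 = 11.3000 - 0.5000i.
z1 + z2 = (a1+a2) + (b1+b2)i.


Real: -9.9 + 11.3 = 1.4
Imag: -13.5 - 0.5 = -14

1.4000 - 14.0000i


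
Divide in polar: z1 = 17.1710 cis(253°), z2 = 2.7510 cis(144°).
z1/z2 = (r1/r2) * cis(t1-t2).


r = 17.1710 / 2.7510 = 6.2417
theta = 253° - 144° = 109° = 109° (mod 360)

6.2417 cis(109°)


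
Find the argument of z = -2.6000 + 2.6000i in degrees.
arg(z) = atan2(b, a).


Re = -2.6, Im = 2.6
arg = atan2(2.6, -2.6) = 135.0000 degrees

arg(z) = 135.0000 degrees


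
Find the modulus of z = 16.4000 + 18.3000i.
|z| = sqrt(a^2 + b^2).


|z| = sqrt(16.4^2 + 18.3^2) = sqrt(268.96 + 334.89) = sqrt(603.85) = 24.5734

|z| = 24.5734


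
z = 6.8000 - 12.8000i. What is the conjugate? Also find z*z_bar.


z_bar = 6.8000 + 12.8000i
z*z_bar = 6.8^2 + (-12.8)^2 = 46.24 + 163.84 = 210.08

z_bar = 6.8000 + 12.8000i, z*z_bar = 210.08


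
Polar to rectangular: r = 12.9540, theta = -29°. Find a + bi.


a = 12.9540*cos(-29°) = 12.9540*0.87462 = 11.3298
b = 12.9540*sin(-29°) = 12.9540*(-0.48481) = -6.2802

11.3298 - 6.2802i


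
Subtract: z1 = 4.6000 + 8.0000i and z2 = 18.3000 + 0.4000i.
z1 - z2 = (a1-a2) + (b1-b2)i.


Real: 4.6 - 18.3 = -13.7
Imag: 8 - 0.4 = 7.6

-13.7000 + 7.6000i


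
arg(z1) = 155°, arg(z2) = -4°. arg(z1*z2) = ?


arg(z1*z2) = 155° - 4° = 151°
Normalized to (-180°, 180°]: 151°

151°


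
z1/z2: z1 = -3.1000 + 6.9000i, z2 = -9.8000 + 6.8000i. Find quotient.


Conjugate of z2 = -9.8000 - 6.8000i
Numerator: (-3.1000 + 6.9000i)(-9.8000 - 6.8000i) = 77.3000 - 46.5400i
Denominator: (-9.8)^2 + 6.8^2 = 142.28
Result = (77.3000 - 46.5400i)/142.28

0.5433 - 0.3271i


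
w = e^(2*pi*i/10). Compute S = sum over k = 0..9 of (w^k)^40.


The roots are w_k = w^k with w = e^(2*pi*i/10), and (w^k)^40 = (w^40)^k.
So S = 1 + u + u^2 + ... + u^(9) with u = w^40.
40 = 4*10 + 0, so 40 is a multiple of 10 and u = (w^10)^4 = 1.
Every one of the 10 terms equals 1: S = 10

S = 10


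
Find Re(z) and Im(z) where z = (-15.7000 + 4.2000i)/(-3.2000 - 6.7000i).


Multiply by conjugate: (-15.7000 + 4.2000i)(-3.2000 + 6.7000i) / ((-3.2)^2 + (-6.7)^2)
Numerator real = -15.7*(-3.2) + 4.2*(-6.7) = 22.1
Numerator imag = 4.2*(-3.2) - (-15.7)*(-6.7) = -118.63
Denominator = 55.13
Re(z) = 22.1/55.13 = 0.4009
Im(z) = -118.63/55.13 = -2.1518

Re(z) = 0.4009, Im(z) = -2.1518


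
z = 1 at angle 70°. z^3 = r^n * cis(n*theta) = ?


r^3 = 1^3 = 1
n*theta = 3*70° = 210° = 210° (mod 360)
a = 1*cos(210°) = -0.8660
b = 1*sin(210°) = -0.5000

1 cis(210°) = -0.8660 - 0.5000i


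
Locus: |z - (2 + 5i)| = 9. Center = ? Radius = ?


|z - z0| = r is a circle with center z0 and radius r.
Center = (2, 5), radius = 9

Circle with center (2, 5) and radius 9


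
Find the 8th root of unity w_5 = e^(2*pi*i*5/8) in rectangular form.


Angle = 360*5/8 = 225°
a = cos(225°) = -0.7071
b = sin(225°) = -0.7071

-0.7071 - 0.7071i


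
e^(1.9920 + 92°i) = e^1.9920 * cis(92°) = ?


e^1.9920 = 7.3302
cos(92°) = -0.0349
sin(92°) = 0.99939
Real = 7.3302*(-0.0349) = -0.2558
Imag = 7.3302*0.99939 = 7.3257

-0.2558 + 7.3257i


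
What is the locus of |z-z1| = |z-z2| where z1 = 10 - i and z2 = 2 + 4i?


Equal distances means the locus is the perpendicular bisector of z1 and z2.
Midpoint = ((10+2)/2, (-1+4)/2) = (6.0000, 1.5000)

Perpendicular bisector through (6.0000, 1.5000)


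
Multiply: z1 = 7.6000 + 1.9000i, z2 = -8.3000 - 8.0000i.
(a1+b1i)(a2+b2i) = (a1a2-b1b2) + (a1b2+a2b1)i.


Real = 7.6*(-8.3) - 1.9*(-8) = -63.08 - (-15.2) = -47.88
Imag = 7.6*(-8) - (8.3)*1.9 = -60.8 - (15.77) = -76.57

-47.8800 - 76.5700i


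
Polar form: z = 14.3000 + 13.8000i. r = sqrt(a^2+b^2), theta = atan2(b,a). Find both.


r = sqrt(204.49+190.44) = sqrt(394.93) = 19.8728
theta = atan2(13.8, 14.3) = 43.9806 degrees

r = 19.8728, theta = 43.9806 degrees


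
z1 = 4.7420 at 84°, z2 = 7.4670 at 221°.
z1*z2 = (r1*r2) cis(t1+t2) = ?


r = 4.7420 * 7.4670 = 35.4085
theta = 84° + 221° = 305° = 305° (mod 360)

35.4085 cis(305°)


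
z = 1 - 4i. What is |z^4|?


|z| = sqrt(1+16) = sqrt(17) = 4.1231
|z^4| = |z|^4 = (sqrt(17))^4 = 17^2 = 289

|z^4| = 289


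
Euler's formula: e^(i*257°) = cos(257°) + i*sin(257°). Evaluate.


cos(257°) = -0.2250
sin(257°) = -0.9744

e^(i*257°) = -0.2250 - 0.9744i


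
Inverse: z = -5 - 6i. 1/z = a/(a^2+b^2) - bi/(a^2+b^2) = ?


|z|^2 = 25+36 = 61
1/z = (-5 + 6i)/61

1/z = -0.0820 + 0.0984i


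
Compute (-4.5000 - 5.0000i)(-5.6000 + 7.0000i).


Real = -4.5*(-5.6) - (-5)*7 = 25.2 - (-35) = 60.2
Imag = -4.5*7 - (5.6)*(-5) = -31.5 + 28 = -3.5

60.2000 - 3.5000i


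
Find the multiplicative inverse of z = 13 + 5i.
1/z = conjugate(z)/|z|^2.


|z|^2 = 169+25 = 194
1/z = (13 - 5i)/194

1/z = 0.0670 - 0.0258i


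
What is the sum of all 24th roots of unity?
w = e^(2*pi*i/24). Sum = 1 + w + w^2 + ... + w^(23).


The sum of all 24th roots of unity is 0.
Geometric series: (1 - w^24)/(1 - w) = (1-1)/(1-w) = 0 since w^24 = 1, w ≠ 1.
Alternatively: coefficient of z^23 in z^24 - 1 is 0.

0


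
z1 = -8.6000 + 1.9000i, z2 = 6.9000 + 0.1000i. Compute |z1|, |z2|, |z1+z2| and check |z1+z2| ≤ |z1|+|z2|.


|z1| = sqrt((-8.6)^2 + 1.9^2) = sqrt(77.57) = 8.8074
|z2| = sqrt(6.9^2 + 0.1^2) = sqrt(47.62) = 6.9007
z1+z2 = -1.7000 + 2.0000i
|z1+z2| = sqrt(6.89) = 2.6249
|z1|+|z2| = 8.8074 + 6.9007 = 15.7081

|z1+z2| = 2.6249 ≤ |z1|+|z2| = 15.7081 (verified)


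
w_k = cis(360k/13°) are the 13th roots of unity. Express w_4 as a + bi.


Angle = 360*4/13 = 110.7692°
a = cos(110.7692°) = -0.3546
b = sin(110.7692°) = 0.9350

-0.3546 + 0.9350i


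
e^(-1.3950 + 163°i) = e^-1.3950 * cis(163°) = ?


e^-1.3950 = 0.2478
cos(163°) = -0.9563
sin(163°) = 0.2924
Real = 0.2478*(-0.9563) = -0.2370
Imag = 0.2478*0.2924 = 0.0725

-0.2370 + 0.0725i


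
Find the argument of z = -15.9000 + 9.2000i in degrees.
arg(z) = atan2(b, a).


Re = -15.9, Im = 9.2
arg = atan2(9.2, -15.9) = 149.9456 degrees

arg(z) = 149.9456 degrees


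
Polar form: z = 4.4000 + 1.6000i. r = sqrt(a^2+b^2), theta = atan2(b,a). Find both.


r = sqrt(19.36+2.56) = sqrt(21.92) = 4.6819
theta = atan2(1.6, 4.4) = 19.9831 degrees

r = 4.6819, theta = 19.9831 degrees


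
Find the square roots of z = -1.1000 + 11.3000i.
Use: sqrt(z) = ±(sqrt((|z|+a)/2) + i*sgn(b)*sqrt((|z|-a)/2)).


|z| = sqrt(1.21+127.69) = 11.3534
sqrt((|z|+a)/2) = sqrt((11.3534+(-1.1))/2) = sqrt(5.1267) = 2.2642
sqrt((|z|-a)/2) = sqrt((11.3534-(-1.1))/2) = sqrt(6.2267) = 2.4953

±(2.2642 + 2.4953i) i.e. 2.2642 + 2.4953i and -2.2642 - 2.4953i


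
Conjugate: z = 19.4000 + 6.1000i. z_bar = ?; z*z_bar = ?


z_bar = 19.4000 - 6.1000i
z*z_bar = 19.4^2 + 6.1^2 = 376.36 + 37.21 = 413.57

z_bar = 19.4000 - 6.1000i, z*z_bar = 413.57


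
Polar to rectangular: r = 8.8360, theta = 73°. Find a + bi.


a = 8.8360*cos(73°) = 8.8360*0.29237 = 2.5834
b = 8.8360*sin(73°) = 8.8360*0.9563 = 8.4499

2.5834 + 8.4499i


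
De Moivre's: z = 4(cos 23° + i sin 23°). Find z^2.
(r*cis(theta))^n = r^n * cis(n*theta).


r^2 = 4^2 = 16
n*theta = 2*23° = 46° = 46° (mod 360)
a = 16*cos(46°) = 11.1145
b = 16*sin(46°) = 11.5094

16 cis(46°) = 11.1145 + 11.5094i


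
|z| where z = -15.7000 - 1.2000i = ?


|z| = sqrt((-15.7)^2 + (-1.2)^2) = sqrt(246.49 + 1.44) = sqrt(247.93) = 15.7458

|z| = 15.7458


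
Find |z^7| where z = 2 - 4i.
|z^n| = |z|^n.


|z| = sqrt(4+16) = sqrt(20) = 4.4721
|z^7| = |z|^7 = (sqrt(20))^7 = 20^3 * sqrt(20) = 8000*sqrt(20)

|z^7| = 8000*sqrt(20) ≈ 35777.0876


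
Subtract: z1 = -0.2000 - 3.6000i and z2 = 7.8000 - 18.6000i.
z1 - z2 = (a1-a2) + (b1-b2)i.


Real: -0.2 - 7.8 = -8
Imag: -3.6 + 18.6 = 15

-8.0000 + 15.0000i


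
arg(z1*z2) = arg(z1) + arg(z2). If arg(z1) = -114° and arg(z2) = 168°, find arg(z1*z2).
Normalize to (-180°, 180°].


arg(z1*z2) = -114° + 168° = 54°
Normalized to (-180°, 180°]: 54°

54°


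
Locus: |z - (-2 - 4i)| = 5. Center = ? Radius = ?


|z - z0| = r is a circle with center z0 and radius r.
Center = (-2, -4), radius = 5

Circle with center (-2, -4) and radius 5


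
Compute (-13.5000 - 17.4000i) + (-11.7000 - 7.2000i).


Real: -13.5 - 11.7 = -25.2
Imag: -17.4 - 7.2 = -24.6

-25.2000 - 24.6000i


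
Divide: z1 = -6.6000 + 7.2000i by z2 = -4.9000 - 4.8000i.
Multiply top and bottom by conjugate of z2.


Conjugate of z2 = -4.9000 + 4.8000i
Numerator: (-6.6000 + 7.2000i)(-4.9000 + 4.8000i) = -2.2200 - 66.9600i
Denominator: (-4.9)^2 + (-4.8)^2 = 47.05
Result = (-2.2200 - 66.9600i)/47.05

-0.0472 - 1.4232i


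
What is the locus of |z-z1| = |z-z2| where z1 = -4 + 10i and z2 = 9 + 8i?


Equal distances means the locus is the perpendicular bisector of z1 and z2.
Midpoint = ((-4+9)/2, (10+8)/2) = (2.5000, 9.0000)

Perpendicular bisector through (2.5000, 9.0000)


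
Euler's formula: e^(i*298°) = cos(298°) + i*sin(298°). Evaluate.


cos(298°) = 0.4695
sin(298°) = -0.8829

e^(i*298°) = 0.4695 - 0.8829i


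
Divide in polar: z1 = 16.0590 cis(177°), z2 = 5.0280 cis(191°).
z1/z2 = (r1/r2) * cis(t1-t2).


r = 16.0590 / 5.0280 = 3.1939
theta = 177° - 191° = -14° = 346° (mod 360)

3.1939 cis(346°)


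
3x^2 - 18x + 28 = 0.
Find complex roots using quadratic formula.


disc = (-18)^2 - 4*3*28 = 324 - 336 = -12
sqrt(|disc|) = sqrt(12) = 3.4641
Real part = 18/(2*3) = 3.0000
Imag part = 3.4641/(2*3) = 0.5774

3.0000 ± 0.5774i


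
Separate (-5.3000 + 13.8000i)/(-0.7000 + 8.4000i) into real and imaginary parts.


Multiply by conjugate: (-5.3000 + 13.8000i)(-0.7000 - 8.4000i) / ((-0.7)^2 + 8.4^2)
Numerator real = -5.3*(-0.7) + 13.8*8.4 = 119.63
Numerator imag = 13.8*(-0.7) - (-5.3)*8.4 = 34.86
Denominator = 71.05
Re(z) = 119.63/71.05 = 1.6837
Im(z) = 34.86/71.05 = 0.4906

Re(z) = 1.6837, Im(z) = 0.4906


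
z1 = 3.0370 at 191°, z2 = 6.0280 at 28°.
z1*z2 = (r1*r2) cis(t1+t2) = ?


r = 3.0370 * 6.0280 = 18.3070
theta = 191° + 28° = 219° = 219° (mod 360)

18.3070 cis(219°)


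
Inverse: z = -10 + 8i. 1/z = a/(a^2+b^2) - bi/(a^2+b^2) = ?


|z|^2 = 100+64 = 164
1/z = (-10 - 8i)/164

1/z = -0.0610 - 0.0488i


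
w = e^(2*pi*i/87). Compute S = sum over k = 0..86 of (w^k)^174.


The roots are w_k = w^k with w = e^(2*pi*i/87), and (w^k)^174 = (w^174)^k.
So S = 1 + u + u^2 + ... + u^(86) with u = w^174.
174 = 2*87 + 0, so 174 is a multiple of 87 and u = (w^87)^2 = 1.
Every one of the 87 terms equals 1: S = 87

S = 87


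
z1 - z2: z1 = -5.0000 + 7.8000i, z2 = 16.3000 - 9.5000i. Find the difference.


Real: -5 - 16.3 = -21.3
Imag: 7.8 + 9.5 = 17.3

-21.3000 + 17.3000i


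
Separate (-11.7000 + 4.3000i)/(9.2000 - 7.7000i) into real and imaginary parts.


Multiply by conjugate: (-11.7000 + 4.3000i)(9.2000 + 7.7000i) / (9.2^2 + (-7.7)^2)
Numerator real = -11.7*9.2 + 4.3*(-7.7) = -140.75
Numerator imag = 4.3*9.2 - (-11.7)*(-7.7) = -50.53
Denominator = 143.93
Re(z) = -140.75/143.93 = -0.9779
Im(z) = -50.53/143.93 = -0.3511

Re(z) = -0.9779, Im(z) = -0.3511


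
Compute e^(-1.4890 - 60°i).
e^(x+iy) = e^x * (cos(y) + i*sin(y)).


e^-1.4890 = 0.2256
cos(-60°) = 0.5
sin(-60°) = -0.866
Real = 0.2256*0.5 = 0.1128
Imag = 0.2256*(-0.866) = -0.1954

0.1128 - 0.1954i


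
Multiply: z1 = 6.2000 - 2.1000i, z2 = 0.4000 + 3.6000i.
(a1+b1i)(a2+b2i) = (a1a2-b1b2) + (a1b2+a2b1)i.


Real = 6.2*0.4 - (-2.1)*3.6 = 2.48 - (-7.56) = 10.04
Imag = 6.2*3.6 + 0.4*(-2.1) = 22.32 - (0.84) = 21.48

10.0400 + 21.4800i


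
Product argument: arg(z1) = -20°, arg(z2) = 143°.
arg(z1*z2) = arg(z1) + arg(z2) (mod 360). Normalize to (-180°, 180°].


arg(z1*z2) = -20° + 143° = 123°
Normalized to (-180°, 180°]: 123°

123°


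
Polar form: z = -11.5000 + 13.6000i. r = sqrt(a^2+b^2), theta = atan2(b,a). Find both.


r = sqrt(132.25+184.96) = sqrt(317.21) = 17.8104
theta = atan2(13.6, -11.5) = 130.2175 degrees

r = 17.8104, theta = 130.2175 degrees


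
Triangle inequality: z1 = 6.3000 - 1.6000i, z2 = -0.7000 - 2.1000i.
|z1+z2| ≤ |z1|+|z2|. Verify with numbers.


|z1| = sqrt(6.3^2 + (-1.6)^2) = sqrt(42.25) = 6.5000
|z2| = sqrt((-0.7)^2 + (-2.1)^2) = sqrt(4.9) = 2.2136
z1+z2 = 5.6000 - 3.7000i
|z1+z2| = sqrt(45.05) = 6.7119
|z1|+|z2| = 6.5000 + 2.2136 = 8.7136

|z1+z2| = 6.7119 ≤ |z1|+|z2| = 8.7136 (verified)


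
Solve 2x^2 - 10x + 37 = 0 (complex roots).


disc = (-10)^2 - 4*2*37 = 100 - 296 = -196
sqrt(|disc|) = sqrt(196) = 14.0000
Real part = 10/(2*2) = 2.5000
Imag part = 14.0000/(2*2) = 3.5000

2.5000 ± 3.5000i


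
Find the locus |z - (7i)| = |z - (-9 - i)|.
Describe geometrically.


Equal distances means the locus is the perpendicular bisector of z1 and z2.
Midpoint = ((0+(-9))/2, (7+(-1))/2) = (-4.5000, 3.0000)

Perpendicular bisector through (-4.5000, 3.0000)


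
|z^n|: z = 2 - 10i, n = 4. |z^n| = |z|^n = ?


|z| = sqrt(4+100) = sqrt(104) = 10.1980
|z^4| = |z|^4 = (sqrt(104))^4 = 104^2 = 10816

|z^4| = 10816


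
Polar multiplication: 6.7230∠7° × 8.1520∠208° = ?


r = 6.7230 * 8.1520 = 54.8059
theta = 7° + 208° = 215° = 215° (mod 360)

54.8059 cis(215°)


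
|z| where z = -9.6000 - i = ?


|z| = sqrt((-9.6)^2 + (-1)^2) = sqrt(92.16 + 1) = sqrt(93.16) = 9.6519

|z| = 9.6519


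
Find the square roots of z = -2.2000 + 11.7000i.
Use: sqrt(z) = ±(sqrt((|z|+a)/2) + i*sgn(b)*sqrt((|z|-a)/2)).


|z| = sqrt(4.84+136.89) = 11.9050
sqrt((|z|+a)/2) = sqrt((11.9050+(-2.2))/2) = sqrt(4.8525) = 2.2028
sqrt((|z|-a)/2) = sqrt((11.9050-(-2.2))/2) = sqrt(7.0525) = 2.6557

±(2.2028 + 2.6557i) i.e. 2.2028 + 2.6557i and -2.2028 - 2.6557i


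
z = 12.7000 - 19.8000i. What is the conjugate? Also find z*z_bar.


z_bar = 12.7000 + 19.8000i
z*z_bar = 12.7^2 + (-19.8)^2 = 161.29 + 392.04 = 553.33

z_bar = 12.7000 + 19.8000i, z*z_bar = 553.33


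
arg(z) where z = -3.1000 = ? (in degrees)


Re = -3.1, Im = 0
arg = atan2(0, -3.1) = 180.0000 degrees

arg(z) = 180.0000 degrees


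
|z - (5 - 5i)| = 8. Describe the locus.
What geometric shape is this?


|z - z0| = r is a circle with center z0 and radius r.
Center = (5, -5), radius = 8

Circle with center (5, -5) and radius 8


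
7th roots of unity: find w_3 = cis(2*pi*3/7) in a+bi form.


Angle = 360*3/7 = 154.2857°
a = cos(154.2857°) = -0.9010
b = sin(154.2857°) = 0.4339

-0.9010 + 0.4339i


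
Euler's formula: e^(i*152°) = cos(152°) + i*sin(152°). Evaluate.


cos(152°) = -0.8829
sin(152°) = 0.4695

e^(i*152°) = -0.8829 + 0.4695i


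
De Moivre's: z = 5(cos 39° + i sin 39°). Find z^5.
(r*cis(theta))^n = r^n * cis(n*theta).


r^5 = 5^5 = 3125
n*theta = 5*39° = 195° = 195° (mod 360)
a = 3125*cos(195°) = -3018.5182
b = 3125*sin(195°) = -808.8095

3125 cis(195°) = -3018.5182 - 808.8095i


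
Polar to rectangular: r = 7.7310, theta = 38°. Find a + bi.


a = 7.7310*cos(38°) = 7.7310*0.78801 = 6.0921
b = 7.7310*sin(38°) = 7.7310*0.61566 = 4.7597

6.0921 + 4.7597i


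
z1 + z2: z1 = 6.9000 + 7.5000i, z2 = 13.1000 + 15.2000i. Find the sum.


Real: 6.9 + 13.1 = 20
Imag: 7.5 + 15.2 = 22.7

20.0000 + 22.7000i


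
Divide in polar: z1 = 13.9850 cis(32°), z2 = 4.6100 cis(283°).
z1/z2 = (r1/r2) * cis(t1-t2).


r = 13.9850 / 4.6100 = 3.0336
theta = 32° - 283° = -251° = 109° (mod 360)

3.0336 cis(109°)


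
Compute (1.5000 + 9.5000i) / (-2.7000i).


Conjugate of z2 = 2.7000i
Numerator: (1.5000 + 9.5000i)(2.7000i) = -25.6500 + 4.0500i
Denominator: 0^2 + (-2.7)^2 = 7.29
Result = (-25.6500 + 4.0500i)/7.29

-3.5185 + 0.5556i


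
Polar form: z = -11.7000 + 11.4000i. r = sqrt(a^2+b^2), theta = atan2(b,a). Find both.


r = sqrt(136.89+129.96) = sqrt(266.85) = 16.3355
theta = atan2(11.4, -11.7) = 135.7441 degrees

r = 16.3355, theta = 135.7441 degrees


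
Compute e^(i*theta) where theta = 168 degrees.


cos(168°) = -0.9781
sin(168°) = 0.2079

e^(i*168°) = -0.9781 + 0.2079i


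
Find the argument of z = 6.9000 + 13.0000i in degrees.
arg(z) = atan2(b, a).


Re = 6.9, Im = 13
arg = atan2(13, 6.9) = 62.0420 degrees

arg(z) = 62.0420 degrees


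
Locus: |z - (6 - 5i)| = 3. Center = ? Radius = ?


|z - z0| = r is a circle with center z0 and radius r.
Center = (6, -5), radius = 3

Circle with center (6, -5) and radius 3


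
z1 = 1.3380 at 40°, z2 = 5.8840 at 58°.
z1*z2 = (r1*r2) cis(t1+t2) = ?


r = 1.3380 * 5.8840 = 7.8728
theta = 40° + 58° = 98° = 98° (mod 360)

7.8728 cis(98°)


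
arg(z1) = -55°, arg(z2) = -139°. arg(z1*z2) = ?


arg(z1*z2) = -55° - 139° = -194°
Normalized to (-180°, 180°]: 166°

166°


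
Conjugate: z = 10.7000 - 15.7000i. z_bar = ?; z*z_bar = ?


z_bar = 10.7000 + 15.7000i
z*z_bar = 10.7^2 + (-15.7)^2 = 114.49 + 246.49 = 360.98

z_bar = 10.7000 + 15.7000i, z*z_bar = 360.98


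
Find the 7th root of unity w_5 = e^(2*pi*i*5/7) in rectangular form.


Angle = 360*5/7 = 257.1429°
a = cos(257.1429°) = -0.2225
b = sin(257.1429°) = -0.9749

-0.2225 - 0.9749i


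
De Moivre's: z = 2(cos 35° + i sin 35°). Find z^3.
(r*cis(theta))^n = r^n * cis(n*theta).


r^3 = 2^3 = 8
n*theta = 3*35° = 105° = 105° (mod 360)
a = 8*cos(105°) = -2.0706
b = 8*sin(105°) = 7.7274

8 cis(105°) = -2.0706 + 7.7274i


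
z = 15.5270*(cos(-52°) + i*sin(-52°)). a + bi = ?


a = 15.5270*cos(-52°) = 15.5270*0.61566 = 9.5594
b = 15.5270*sin(-52°) = 15.5270*(-0.78801) = -12.2354

9.5594 - 12.2354i


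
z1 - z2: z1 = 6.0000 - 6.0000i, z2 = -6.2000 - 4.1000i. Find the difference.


Real: 6 + 6.2 = 12.2
Imag: -6 + 4.1 = -1.9

12.2000 - 1.9000i


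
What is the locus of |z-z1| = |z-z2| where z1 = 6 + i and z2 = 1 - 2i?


Equal distances means the locus is the perpendicular bisector of z1 and z2.
Midpoint = ((6+1)/2, (1+(-2))/2) = (3.5000, -0.5000)

Perpendicular bisector through (3.5000, -0.5000)


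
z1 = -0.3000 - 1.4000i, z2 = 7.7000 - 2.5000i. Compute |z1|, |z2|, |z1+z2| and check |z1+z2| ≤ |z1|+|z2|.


|z1| = sqrt((-0.3)^2 + (-1.4)^2) = sqrt(2.05) = 1.4318
|z2| = sqrt(7.7^2 + (-2.5)^2) = sqrt(65.54) = 8.0957
z1+z2 = 7.4000 - 3.9000i
|z1+z2| = sqrt(69.97) = 8.3648
|z1|+|z2| = 1.4318 + 8.0957 = 9.5275

|z1+z2| = 8.3648 ≤ |z1|+|z2| = 9.5275 (verified)


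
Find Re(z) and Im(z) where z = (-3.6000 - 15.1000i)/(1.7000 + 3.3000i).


Multiply by conjugate: (-3.6000 - 15.1000i)(1.7000 - 3.3000i) / (1.7^2 + 3.3^2)
Numerator real = -3.6*1.7 - (15.1)*3.3 = -55.95
Numerator imag = -15.1*1.7 - (-3.6)*3.3 = -13.79
Denominator = 13.78
Re(z) = -55.95/13.78 = -4.0602
Im(z) = -13.79/13.78 = -1.0007

Re(z) = -4.0602, Im(z) = -1.0007


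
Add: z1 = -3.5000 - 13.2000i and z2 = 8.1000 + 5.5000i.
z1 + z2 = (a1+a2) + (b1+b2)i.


Real: -3.5 + 8.1 = 4.6
Imag: -13.2 + 5.5 = -7.7

4.6000 - 7.7000i


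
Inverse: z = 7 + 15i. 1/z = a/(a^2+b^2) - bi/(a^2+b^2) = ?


|z|^2 = 49+225 = 274
1/z = (7 - 15i)/274

1/z = 0.0255 - 0.0547i


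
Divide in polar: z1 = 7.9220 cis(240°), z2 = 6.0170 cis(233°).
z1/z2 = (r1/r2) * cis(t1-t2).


r = 7.9220 / 6.0170 = 1.3166
theta = 240° - 233° = 7° = 7° (mod 360)

1.3166 cis(7°)


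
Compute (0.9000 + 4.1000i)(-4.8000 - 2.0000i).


Real = 0.9*(-4.8) - 4.1*(-2) = -4.32 - (-8.2) = 3.88
Imag = 0.9*(-2) - (4.8)*4.1 = -1.8 - (19.68) = -21.48

3.8800 - 21.4800i


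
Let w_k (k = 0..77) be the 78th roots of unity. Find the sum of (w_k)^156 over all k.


The roots are w_k = w^k with w = e^(2*pi*i/78), and (w^k)^156 = (w^156)^k.
So S = 1 + u + u^2 + ... + u^(77) with u = w^156.
156 = 2*78 + 0, so 156 is a multiple of 78 and u = (w^78)^2 = 1.
Every one of the 78 terms equals 1: S = 78

S = 78


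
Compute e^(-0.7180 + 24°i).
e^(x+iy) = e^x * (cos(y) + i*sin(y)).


e^-0.7180 = 0.48773
cos(24°) = 0.91355
sin(24°) = 0.4067
Real = 0.48773*0.91355 = 0.4456
Imag = 0.48773*0.4067 = 0.1984

0.4456 + 0.1984i


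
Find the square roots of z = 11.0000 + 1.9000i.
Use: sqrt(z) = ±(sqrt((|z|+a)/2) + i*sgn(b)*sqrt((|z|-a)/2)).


|z| = sqrt(121+3.61) = 11.1629
sqrt((|z|+a)/2) = sqrt((11.1629+11)/2) = sqrt(11.0814) = 3.3289
sqrt((|z|-a)/2) = sqrt((11.1629-11)/2) = sqrt(0.0814) = 0.2854

±(3.3289 + 0.2854i) i.e. 3.3289 + 0.2854i and -3.3289 - 0.2854i


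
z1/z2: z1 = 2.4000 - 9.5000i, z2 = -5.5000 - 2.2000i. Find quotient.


Conjugate of z2 = -5.5000 + 2.2000i
Numerator: (2.4000 - 9.5000i)(-5.5000 + 2.2000i) = 7.7000 + 57.5300i
Denominator: (-5.5)^2 + (-2.2)^2 = 35.09
Result = (7.7000 + 57.5300i)/35.09

0.2194 + 1.6395i


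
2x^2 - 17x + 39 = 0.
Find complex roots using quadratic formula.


disc = (-17)^2 - 4*2*39 = 289 - 312 = -23
sqrt(|disc|) = sqrt(23) = 4.7958
Real part = 17/(2*2) = 4.2500
Imag part = 4.7958/(2*2) = 1.1990

4.2500 ± 1.1990i


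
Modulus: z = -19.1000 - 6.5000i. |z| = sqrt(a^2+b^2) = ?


|z| = sqrt((-19.1)^2 + (-6.5)^2) = sqrt(364.81 + 42.25) = sqrt(407.06) = 20.1757

|z| = 20.1757


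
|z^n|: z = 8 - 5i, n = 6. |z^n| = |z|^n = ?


|z| = sqrt(64+25) = sqrt(89) = 9.4340
|z^6| = |z|^6 = (sqrt(89))^6 = 89^3 = 704969

|z^6| = 704969


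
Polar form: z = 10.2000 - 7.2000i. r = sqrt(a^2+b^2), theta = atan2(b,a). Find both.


r = sqrt(104.04+51.84) = sqrt(155.88) = 12.4852
theta = atan2(-7.2, 10.2) = -35.2176 degrees

r = 12.4852, theta = -35.2176 degrees


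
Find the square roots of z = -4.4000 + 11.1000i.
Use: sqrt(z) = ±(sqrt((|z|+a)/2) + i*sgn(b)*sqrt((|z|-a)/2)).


|z| = sqrt(19.36+123.21) = 11.9403
sqrt((|z|+a)/2) = sqrt((11.9403+(-4.4))/2) = sqrt(3.7701) = 1.9417
sqrt((|z|-a)/2) = sqrt((11.9403-(-4.4))/2) = sqrt(8.1701) = 2.8583

±(1.9417 + 2.8583i) i.e. 1.9417 + 2.8583i and -1.9417 - 2.8583i


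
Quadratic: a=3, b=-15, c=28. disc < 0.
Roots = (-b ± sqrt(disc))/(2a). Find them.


disc = (-15)^2 - 4*3*28 = 225 - 336 = -111
sqrt(|disc|) = sqrt(111) = 10.5357
Real part = 15/(2*3) = 2.5000
Imag part = 10.5357/(2*3) = 1.7559

2.5000 ± 1.7559i


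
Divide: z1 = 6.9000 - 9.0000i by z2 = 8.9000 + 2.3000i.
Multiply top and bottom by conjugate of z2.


Conjugate of z2 = 8.9000 - 2.3000i
Numerator: (6.9000 - 9.0000i)(8.9000 - 2.3000i) = 40.7100 - 95.9700i
Denominator: 8.9^2 + 2.3^2 = 84.5
Result = (40.7100 - 95.9700i)/84.5

0.4818 - 1.1357i
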